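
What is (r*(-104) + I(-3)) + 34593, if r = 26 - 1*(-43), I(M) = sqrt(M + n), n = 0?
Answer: 27417 + I*sqrt(3) ≈ 27417.0 + 1.732*I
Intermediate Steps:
I(M) = sqrt(M) (I(M) = sqrt(M + 0) = sqrt(M))
r = 69 (r = 26 + 43 = 69)
(r*(-104) + I(-3)) + 34593 = (69*(-104) + sqrt(-3)) + 34593 = (-7176 + I*sqrt(3)) + 34593 = 27417 + I*sqrt(3)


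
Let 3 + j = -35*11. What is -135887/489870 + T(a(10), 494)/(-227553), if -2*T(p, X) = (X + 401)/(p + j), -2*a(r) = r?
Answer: -675131475536/2433791973735 ≈ -0.27740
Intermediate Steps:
j = -388 (j = -3 - 35*11 = -3 - 385 = -388)
a(r) = -r/2
T(p, X) = -(401 + X)/(2*(-388 + p)) (T(p, X) = -(X + 401)/(2*(p - 388)) = -(401 + X)/(2*(-388 + p)))
-135887/489870 + T(a(10), 494)/(-227553) = -135887/489870 + ((-401 - 1*494)/(2*(-388 - ½*10)))/(-227553) = -135887*1/489870 + ((-401 - 494)/(2*(-388 - 5)))*(-1/227553) = -135887/489870 + ((½)*(-895)/(-393))*(-1/227553) = -135887/489870 + ((½)*(-1/393)*(-895))*(-1/227553) = -135887/489870 + (895/786)*(-1/227553) = -135887/489870 - 895/178856658 = -675131475536/2433791973735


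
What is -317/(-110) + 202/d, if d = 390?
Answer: 2917/858 ≈ 3.3998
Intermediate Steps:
-317/(-110) + 202/d = -317/(-110) + 202/390 = -317*(-1/110) + 202*(1/390) = 317/110 + 101/195 = 2917/858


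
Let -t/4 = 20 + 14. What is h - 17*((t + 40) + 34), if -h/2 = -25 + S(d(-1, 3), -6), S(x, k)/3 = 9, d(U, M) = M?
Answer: 1050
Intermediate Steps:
t = -136 (t = -4*(20 + 14) = -4*34 = -136)
S(x, k) = 27 (S(x, k) = 3*9 = 27)
h = -4 (h = -2*(-25 + 27) = -2*2 = -4)
h - 17*((t + 40) + 34) = -4 - 17*((-136 + 40) + 34) = -4 - 17*(-96 + 34) = -4 - 17*(-62) = -4 + 1054 = 1050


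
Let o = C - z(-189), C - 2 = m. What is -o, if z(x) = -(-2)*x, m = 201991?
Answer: -202371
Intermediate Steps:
C = 201993 (C = 2 + 201991 = 201993)
z(x) = 2*x
o = 202371 (o = 201993 - 2*(-189) = 201993 - 1*(-378) = 201993 + 378 = 202371)
-o = -1*202371 = -202371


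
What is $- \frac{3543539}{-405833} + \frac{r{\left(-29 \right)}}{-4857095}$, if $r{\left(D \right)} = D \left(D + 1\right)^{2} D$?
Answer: $\frac{16943722005653}{1971169435135} \approx 8.5958$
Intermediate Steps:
$r{\left(D \right)} = D^{2} \left(1 + D\right)^{2}$ ($r{\left(D \right)} = D \left(1 + D\right)^{2} D = D^{2} \left(1 + D\right)^{2}$)
$- \frac{3543539}{-405833} + \frac{r{\left(-29 \right)}}{-4857095} = - \frac{3543539}{-405833} + \frac{\left(-29\right)^{2} \left(1 - 29\right)^{2}}{-4857095} = \left(-3543539\right) \left(- \frac{1}{405833}\right) + 841 \left(-28\right)^{2} \left(- \frac{1}{4857095}\right) = \frac{3543539}{405833} + 841 \cdot 784 \left(- \frac{1}{4857095}\right) = \frac{3543539}{405833} + 659344 \left(- \frac{1}{4857095}\right) = \frac{3543539}{405833} - \frac{659344}{4857095} = \frac{16943722005653}{1971169435135}$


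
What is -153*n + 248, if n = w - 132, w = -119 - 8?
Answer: 39875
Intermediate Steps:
w = -127
n = -259 (n = -127 - 132 = -259)
-153*n + 248 = -153*(-259) + 248 = 39627 + 248 = 39875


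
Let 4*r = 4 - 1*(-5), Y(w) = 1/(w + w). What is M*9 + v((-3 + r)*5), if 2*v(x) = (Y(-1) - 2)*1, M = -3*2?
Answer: -221/4 ≈ -55.250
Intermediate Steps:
M = -6
Y(w) = 1/(2*w)
r = 9/4 (r = (4 - 1*(-5))/4 = (4 + 5)/4 = (1/4)*9 = 9/4 ≈ 2.2500)
v(x) = -5/4 (v(x) = (((1/2)/(-1) - 2)*1)/2 = (((1/2)*(-1) - 2)*1)/2 = ((-1/2 - 2)*1)/2 = (-5/2*1)/2 = (1/2)*(-5/2) = -5/4)
M*9 + v((-3 + r)*5) = -6*9 - 5/4 = -54 - 5/4 = -221/4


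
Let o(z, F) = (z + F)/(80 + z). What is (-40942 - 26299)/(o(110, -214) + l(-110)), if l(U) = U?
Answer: 6387895/10502 ≈ 608.25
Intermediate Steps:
o(z, F) = (F + z)/(80 + z)
(-40942 - 26299)/(o(110, -214) + l(-110)) = (-40942 - 26299)/((-214 + 110)/(80 + 110) - 110) = -67241/(-104/190 - 110) = -67241/((1/190)*(-104) - 110) = -67241/(-52/95 - 110) = -67241/(-10502/95) = -67241*(-95/10502) = 6387895/10502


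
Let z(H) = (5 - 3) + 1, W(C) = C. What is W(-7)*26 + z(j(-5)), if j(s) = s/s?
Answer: -179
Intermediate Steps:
j(s) = 1
z(H) = 3 (z(H) = 2 + 1 = 3)
W(-7)*26 + z(j(-5)) = -7*26 + 3 = -182 + 3 = -179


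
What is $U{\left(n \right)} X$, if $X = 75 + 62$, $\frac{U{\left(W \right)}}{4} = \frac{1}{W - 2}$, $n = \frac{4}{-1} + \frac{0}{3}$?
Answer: $- \frac{274}{3} \approx -91.333$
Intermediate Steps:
$n = -4$ ($n = 4 \left(-1\right) + 0 \cdot \frac{1}{3} = -4 + 0 = -4$)
$U{\left(W \right)} = \frac{4}{-2 + W}$ ($U{\left(W \right)} = \frac{4}{W - 2} = \frac{4}{-2 + W}$)
$X = 137$
$U{\left(n \right)} X = \frac{4}{-2 - 4} \cdot 137 = \frac{4}{-6} \cdot 137 = 4 \left(- \frac{1}{6}\right) 137 = \left(- \frac{2}{3}\right) 137 = - \frac{274}{3}$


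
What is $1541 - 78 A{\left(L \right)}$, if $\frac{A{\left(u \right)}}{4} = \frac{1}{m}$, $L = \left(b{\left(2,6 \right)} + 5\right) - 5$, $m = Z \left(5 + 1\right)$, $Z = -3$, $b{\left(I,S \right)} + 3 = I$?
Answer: $\frac{4675}{3} \approx 1558.3$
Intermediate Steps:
$b{\left(I,S \right)} = -3 + I$
$m = -18$ ($m = - 3 \left(5 + 1\right) = \left(-3\right) 6 = -18$)
$L = -1$ ($L = \left(\left(-3 + 2\right) + 5\right) - 5 = \left(-1 + 5\right) - 5 = 4 - 5 = -1$)
$A{\left(u \right)} = - \frac{2}{9}$ ($A{\left(u \right)} = \frac{4}{-18} = 4 \left(- \frac{1}{18}\right) = - \frac{2}{9}$)
$1541 - 78 A{\left(L \right)} = 1541 - 78 \left(- \frac{2}{9}\right) = 1541 - - \frac{52}{3} = 1541 + \frac{52}{3} = \frac{4675}{3}$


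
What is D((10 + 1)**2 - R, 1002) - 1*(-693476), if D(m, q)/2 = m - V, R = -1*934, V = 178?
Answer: 695230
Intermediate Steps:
R = -934
D(m, q) = -356 + 2*m (D(m, q) = 2*(m - 1*178) = 2*(m - 178) = 2*(-178 + m) = -356 + 2*m)
D((10 + 1)**2 - R, 1002) - 1*(-693476) = (-356 + 2*((10 + 1)**2 - 1*(-934))) - 1*(-693476) = (-356 + 2*(11**2 + 934)) + 693476 = (-356 + 2*(121 + 934)) + 693476 = (-356 + 2*1055) + 693476 = (-356 + 2110) + 693476 = 1754 + 693476 = 695230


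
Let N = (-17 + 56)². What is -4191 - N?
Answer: -5712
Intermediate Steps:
N = 1521 (N = 39² = 1521)
-4191 - N = -4191 - 1*1521 = -4191 - 1521 = -5712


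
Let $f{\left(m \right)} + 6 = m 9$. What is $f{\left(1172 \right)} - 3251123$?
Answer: $-3240581$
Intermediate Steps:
$f{\left(m \right)} = -6 + 9 m$ ($f{\left(m \right)} = -6 + m 9 = -6 + 9 m$)
$f{\left(1172 \right)} - 3251123 = \left(-6 + 9 \cdot 1172\right) - 3251123 = \left(-6 + 10548\right) - 3251123 = 10542 - 3251123 = -3240581$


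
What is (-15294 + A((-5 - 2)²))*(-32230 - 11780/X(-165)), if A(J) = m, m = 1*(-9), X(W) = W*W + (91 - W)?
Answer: 13554240646230/27481 ≈ 4.9322e+8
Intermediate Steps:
X(W) = 91 + W² - W (X(W) = W² + (91 - W) = 91 + W² - W)
m = -9
A(J) = -9
(-15294 + A((-5 - 2)²))*(-32230 - 11780/X(-165)) = (-15294 - 9)*(-32230 - 11780/(91 + (-165)² - 1*(-165))) = -15303*(-32230 - 11780/(91 + 27225 + 165)) = -15303*(-32230 - 11780/27481) = -15303*(-885724410/27481) = 13554240646230/27481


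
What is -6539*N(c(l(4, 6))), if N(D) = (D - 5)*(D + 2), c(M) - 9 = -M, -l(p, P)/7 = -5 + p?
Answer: 78468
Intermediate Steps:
l(p, P) = 35 - 7*p (l(p, P) = -7*(-5 + p) = 35 - 7*p)
c(M) = 9 - M
N(D) = (-5 + D)*(2 + D)
-6539*N(c(l(4, 6))) = -6539*(-10 + (9 - (35 - 7*4))² - 3*(9 - (35 - 7*4))) = -6539*(-10 + (9 - (35 - 28))² - 3*(9 - (35 - 28))) = -6539*(-10 + (9 - 1*7)² - 3*(9 - 1*7)) = -6539*(-10 + (9 - 7)² - 3*(9 - 7)) = -6539*(-10 + 2² - 3*2) = -6539*(-10 + 4 - 6) = -6539*(-12) = 78468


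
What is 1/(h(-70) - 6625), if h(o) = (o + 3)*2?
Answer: -1/6759 ≈ -0.00014795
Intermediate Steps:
h(o) = 6 + 2*o (h(o) = (3 + o)*2 = 6 + 2*o)
1/(h(-70) - 6625) = 1/((6 + 2*(-70)) - 6625) = 1/((6 - 140) - 6625) = 1/(-134 - 6625) = 1/(-6759) = -1/6759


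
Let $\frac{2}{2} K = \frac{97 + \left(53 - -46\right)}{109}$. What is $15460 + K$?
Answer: $\frac{1685336}{109} \approx 15462.0$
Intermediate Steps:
$K = \frac{196}{109}$ ($K = \frac{97 + \left(53 - -46\right)}{109} = \left(97 + \left(53 + 46\right)\right) \frac{1}{109} = \left(97 + 99\right) \frac{1}{109} = 196 \cdot \frac{1}{109} = \frac{196}{109} \approx 1.7982$)
$15460 + K = 15460 + \frac{196}{109} = \frac{1685336}{109}$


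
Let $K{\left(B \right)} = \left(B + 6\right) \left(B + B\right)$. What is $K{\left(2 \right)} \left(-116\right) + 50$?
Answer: $-3662$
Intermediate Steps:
$K{\left(B \right)} = 2 B \left(6 + B\right)$ ($K{\left(B \right)} = \left(6 + B\right) 2 B = 2 B \left(6 + B\right)$)
$K{\left(2 \right)} \left(-116\right) + 50 = 2 \cdot 2 \left(6 + 2\right) \left(-116\right) + 50 = 2 \cdot 2 \cdot 8 \left(-116\right) + 50 = 32 \left(-116\right) + 50 = -3712 + 50 = -3662$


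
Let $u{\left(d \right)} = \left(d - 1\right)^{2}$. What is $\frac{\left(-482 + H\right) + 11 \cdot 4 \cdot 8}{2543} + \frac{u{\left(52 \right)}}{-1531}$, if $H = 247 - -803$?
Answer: $- \frac{5205823}{3893333} \approx -1.3371$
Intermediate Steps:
$H = 1050$ ($H = 247 + 803 = 1050$)
$u{\left(d \right)} = \left(-1 + d\right)^{2}$
$\frac{\left(-482 + H\right) + 11 \cdot 4 \cdot 8}{2543} + \frac{u{\left(52 \right)}}{-1531} = \frac{\left(-482 + 1050\right) + 11 \cdot 4 \cdot 8}{2543} + \frac{\left(-1 + 52\right)^{2}}{-1531} = \left(568 + 44 \cdot 8\right) \frac{1}{2543} + 51^{2} \left(- \frac{1}{1531}\right) = \left(568 + 352\right) \frac{1}{2543} + 2601 \left(- \frac{1}{1531}\right) = 920 \cdot \frac{1}{2543} - \frac{2601}{1531} = \frac{920}{2543} - \frac{2601}{1531} = - \frac{5205823}{3893333}$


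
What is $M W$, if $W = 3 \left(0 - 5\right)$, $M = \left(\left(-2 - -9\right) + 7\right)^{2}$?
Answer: $-2940$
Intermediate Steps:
$M = 196$ ($M = \left(\left(-2 + 9\right) + 7\right)^{2} = \left(7 + 7\right)^{2} = 14^{2} = 196$)
$W = -15$ ($W = 3 \left(-5\right) = -15$)
$M W = 196 \left(-15\right) = -2940$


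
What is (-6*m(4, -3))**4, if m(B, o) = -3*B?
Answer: 26873856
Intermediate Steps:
(-6*m(4, -3))**4 = (-(-18)*4)**4 = (-6*(-12))**4 = 72**4 = 26873856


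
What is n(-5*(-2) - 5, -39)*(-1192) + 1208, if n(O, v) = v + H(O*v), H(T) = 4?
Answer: 42928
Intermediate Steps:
n(O, v) = 4 + v (n(O, v) = v + 4 = 4 + v)
n(-5*(-2) - 5, -39)*(-1192) + 1208 = (4 - 39)*(-1192) + 1208 = -35*(-1192) + 1208 = 41720 + 1208 = 42928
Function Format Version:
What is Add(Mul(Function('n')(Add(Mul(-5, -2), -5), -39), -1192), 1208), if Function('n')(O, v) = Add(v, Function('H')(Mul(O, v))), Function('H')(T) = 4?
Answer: 42928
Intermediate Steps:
Function('n')(O, v) = Add(4, v) (Function('n')(O, v) = Add(v, 4) = Add(4, v))
Add(Mul(Function('n')(Add(Mul(-5, -2), -5), -39), -1192), 1208) = Add(Mul(Add(4, -39), -1192), 1208) = Add(Mul(-35, -1192), 1208) = Add(41720, 1208) = 42928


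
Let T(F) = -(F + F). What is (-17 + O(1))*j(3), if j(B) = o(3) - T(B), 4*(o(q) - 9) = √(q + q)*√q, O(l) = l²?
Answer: -240 - 12*√2 ≈ -256.97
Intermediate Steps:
o(q) = 9 + q*√2/4 (o(q) = 9 + (√(q + q)*√q)/4 = 9 + (√(2*q)*√q)/4 = 9 + ((√2*√q)*√q)/4 = 9 + (q*√2)/4 = 9 + q*√2/4)
T(F) = -2*F
j(B) = 9 + 2*B + 3*√2/4 (j(B) = (9 + (¼)*3*√2) - (-2)*B = (9 + 3*√2/4) + 2*B = 9 + 2*B + 3*√2/4)
(-17 + O(1))*j(3) = (-17 + 1²)*(9 + 2*3 + 3*√2/4) = (-17 + 1)*(9 + 6 + 3*√2/4) = -16*(15 + 3*√2/4) = -240 - 12*√2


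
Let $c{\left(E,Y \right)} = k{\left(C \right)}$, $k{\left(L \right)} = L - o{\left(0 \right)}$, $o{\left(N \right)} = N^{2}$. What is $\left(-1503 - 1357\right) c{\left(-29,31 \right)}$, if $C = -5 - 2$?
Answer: $20020$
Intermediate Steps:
$C = -7$ ($C = -5 - 2 = -7$)
$k{\left(L \right)} = L$ ($k{\left(L \right)} = L - 0^{2} = L - 0 = L + 0 = L$)
$c{\left(E,Y \right)} = -7$
$\left(-1503 - 1357\right) c{\left(-29,31 \right)} = \left(-1503 - 1357\right) \left(-7\right) = \left(-2860\right) \left(-7\right) = 20020$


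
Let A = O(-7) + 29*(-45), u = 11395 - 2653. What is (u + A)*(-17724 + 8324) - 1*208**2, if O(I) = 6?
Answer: -70007464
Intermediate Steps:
u = 8742
A = -1299 (A = 6 + 29*(-45) = 6 - 1305 = -1299)
(u + A)*(-17724 + 8324) - 1*208**2 = (8742 - 1299)*(-17724 + 8324) - 1*208**2 = 7443*(-9400) - 1*43264 = -69964200 - 43264 = -70007464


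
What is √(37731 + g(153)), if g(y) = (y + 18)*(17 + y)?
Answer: √66801 ≈ 258.46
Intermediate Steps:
g(y) = (17 + y)*(18 + y) (g(y) = (18 + y)*(17 + y) = (17 + y)*(18 + y))
√(37731 + g(153)) = √(37731 + (306 + 153² + 35*153)) = √(37731 + (306 + 23409 + 5355)) = √(37731 + 29070) = √66801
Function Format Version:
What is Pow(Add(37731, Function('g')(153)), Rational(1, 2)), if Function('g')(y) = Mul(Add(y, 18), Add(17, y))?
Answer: Pow(66801, Rational(1, 2)) ≈ 258.46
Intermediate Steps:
Function('g')(y) = Mul(Add(17, y), Add(18, y)) (Function('g')(y) = Mul(Add(18, y), Add(17, y)) = Mul(Add(17, y), Add(18, y)))
Pow(Add(37731, Function('g')(153)), Rational(1, 2)) = Pow(Add(37731, Add(306, Pow(153, 2), Mul(35, 153))), Rational(1, 2)) = Pow(Add(37731, Add(306, 23409, 5355)), Rational(1, 2)) = Pow(Add(37731, 29070), Rational(1, 2)) = Pow(66801, Rational(1, 2))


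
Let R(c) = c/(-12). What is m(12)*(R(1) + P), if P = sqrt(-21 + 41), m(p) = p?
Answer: -1 + 24*sqrt(5) ≈ 52.666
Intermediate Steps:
R(c) = -c/12 (R(c) = c*(-1/12) = -c/12)
P = 2*sqrt(5) (P = sqrt(20) = 2*sqrt(5) ≈ 4.4721)
m(12)*(R(1) + P) = 12*(-1/12*1 + 2*sqrt(5)) = 12*(-1/12 + 2*sqrt(5)) = -1 + 24*sqrt(5)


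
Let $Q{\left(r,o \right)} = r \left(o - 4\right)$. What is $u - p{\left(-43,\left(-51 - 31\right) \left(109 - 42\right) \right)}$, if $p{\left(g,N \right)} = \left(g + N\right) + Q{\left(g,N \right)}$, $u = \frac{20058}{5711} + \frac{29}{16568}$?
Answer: $- \frac{21845214160133}{94619848} \approx -2.3087 \cdot 10^{5}$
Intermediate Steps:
$Q{\left(r,o \right)} = r \left(-4 + o\right)$
$u = \frac{332486563}{94619848}$ ($u = 20058 \cdot \frac{1}{5711} + 29 \cdot \frac{1}{16568} = \frac{20058}{5711} + \frac{29}{16568} = \frac{332486563}{94619848} \approx 3.5139$)
$p{\left(g,N \right)} = N + g + g \left(-4 + N\right)$ ($p{\left(g,N \right)} = \left(g + N\right) + g \left(-4 + N\right) = \left(N + g\right) + g \left(-4 + N\right) = N + g + g \left(-4 + N\right)$)
$u - p{\left(-43,\left(-51 - 31\right) \left(109 - 42\right) \right)} = \frac{332486563}{94619848} - \left(\left(-51 - 31\right) \left(109 - 42\right) - 43 - 43 \left(-4 + \left(-51 - 31\right) \left(109 - 42\right)\right)\right) = \frac{332486563}{94619848} - \left(\left(-82\right) 67 - 43 - 43 \left(-4 - 5494\right)\right) = \frac{332486563}{94619848} - \left(-5494 - 43 - 43 \left(-4 - 5494\right)\right) = \frac{332486563}{94619848} - \left(-5494 - 43 - -236414\right) = \frac{332486563}{94619848} - \left(-5494 - 43 + 236414\right) = \frac{332486563}{94619848} - 230877 = - \frac{21845214160133}{94619848}$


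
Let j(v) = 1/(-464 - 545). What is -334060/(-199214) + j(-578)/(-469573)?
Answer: 79138673293317/47193712631299 ≈ 1.6769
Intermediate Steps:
j(v) = -1/1009 (j(v) = 1/(-1009) = -1/1009)
-334060/(-199214) + j(-578)/(-469573) = -334060/(-199214) - 1/1009/(-469573) = -334060*(-1/199214) - 1/1009*(-1/469573) = 167030/99607 + 1/473799157 = 79138673293317/47193712631299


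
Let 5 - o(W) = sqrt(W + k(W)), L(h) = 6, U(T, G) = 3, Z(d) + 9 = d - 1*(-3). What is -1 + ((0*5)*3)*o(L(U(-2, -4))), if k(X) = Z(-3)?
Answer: -1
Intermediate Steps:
Z(d) = -6 + d (Z(d) = -9 + (d - 1*(-3)) = -9 + (d + 3) = -9 + (3 + d) = -6 + d)
k(X) = -9 (k(X) = -6 - 3 = -9)
o(W) = 5 - sqrt(-9 + W) (o(W) = 5 - sqrt(W - 9) = 5 - sqrt(-9 + W))
-1 + ((0*5)*3)*o(L(U(-2, -4))) = -1 + ((0*5)*3)*(5 - sqrt(-9 + 6)) = -1 + (0*3)*(5 - sqrt(-3)) = -1 + 0*(5 - I*sqrt(3)) = -1 + 0 = -1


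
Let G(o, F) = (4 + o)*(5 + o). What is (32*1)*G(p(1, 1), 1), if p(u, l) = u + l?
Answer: 1344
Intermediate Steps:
p(u, l) = l + u
(32*1)*G(p(1, 1), 1) = (32*1)*(20 + (1 + 1)² + 9*(1 + 1)) = 32*(20 + 2² + 9*2) = 32*(20 + 4 + 18) = 32*42 = 1344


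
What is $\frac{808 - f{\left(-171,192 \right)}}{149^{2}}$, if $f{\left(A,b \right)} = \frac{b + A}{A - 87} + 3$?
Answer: $\frac{69237}{1909286} \approx 0.036263$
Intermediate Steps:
$f{\left(A,b \right)} = 3 + \frac{A + b}{-87 + A}$ ($f{\left(A,b \right)} = \frac{A + b}{-87 + A} + 3 = 3 + \frac{A + b}{-87 + A}$)
$\frac{808 - f{\left(-171,192 \right)}}{149^{2}} = \frac{808 - \frac{-261 + 192 + 4 \left(-171\right)}{-87 - 171}}{149^{2}} = \frac{808 - \frac{-261 + 192 - 684}{-258}}{22201} = \left(808 - \left(- \frac{1}{258}\right) \left(-753\right)\right) \frac{1}{22201} = \left(808 - \frac{251}{86}\right) \frac{1}{22201} = \frac{69237}{86} \cdot \frac{1}{22201} = \frac{69237}{1909286}$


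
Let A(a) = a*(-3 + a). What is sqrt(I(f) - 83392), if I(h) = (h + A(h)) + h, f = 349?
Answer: 2*sqrt(9515) ≈ 195.09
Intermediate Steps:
I(h) = 2*h + h*(-3 + h) (I(h) = (h + h*(-3 + h)) + h = 2*h + h*(-3 + h))
sqrt(I(f) - 83392) = sqrt(349*(-1 + 349) - 83392) = sqrt(349*348 - 83392) = sqrt(121452 - 83392) = sqrt(38060) = 2*sqrt(9515)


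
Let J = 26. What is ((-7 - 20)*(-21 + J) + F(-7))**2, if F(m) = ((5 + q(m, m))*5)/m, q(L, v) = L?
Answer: 874225/49 ≈ 17841.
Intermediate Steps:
F(m) = (25 + 5*m)/m (F(m) = ((5 + m)*5)/m = (25 + 5*m)/m)
((-7 - 20)*(-21 + J) + F(-7))**2 = ((-7 - 20)*(-21 + 26) + (5 + 25/(-7)))**2 = (-27*5 + (5 + 25*(-1/7)))**2 = (-135 + (5 - 25/7))**2 = (-135 + 10/7)**2 = (-935/7)**2 = 874225/49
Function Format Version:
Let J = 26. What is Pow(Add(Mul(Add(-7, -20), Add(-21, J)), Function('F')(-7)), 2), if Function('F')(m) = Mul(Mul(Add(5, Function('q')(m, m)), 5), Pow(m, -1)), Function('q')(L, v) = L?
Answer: Rational(874225, 49) ≈ 17841.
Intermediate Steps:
Function('F')(m) = Mul(Pow(m, -1), Add(25, Mul(5, m))) (Function('F')(m) = Mul(Mul(Add(5, m), 5), Pow(m, -1)) = Mul(Add(25, Mul(5, m)), Pow(m, -1)) = Mul(Pow(m, -1), Add(25, Mul(5, m))))
Pow(Add(Mul(Add(-7, -20), Add(-21, J)), Function('F')(-7)), 2) = Pow(Add(Mul(Add(-7, -20), Add(-21, 26)), Add(5, Mul(25, Pow(-7, -1)))), 2) = Pow(Add(Mul(-27, 5), Add(5, Mul(25, Rational(-1, 7)))), 2) = Pow(Add(-135, Add(5, Rational(-25, 7))), 2) = Pow(Add(-135, Rational(10, 7)), 2) = Pow(Rational(-935, 7), 2) = Rational(874225, 49)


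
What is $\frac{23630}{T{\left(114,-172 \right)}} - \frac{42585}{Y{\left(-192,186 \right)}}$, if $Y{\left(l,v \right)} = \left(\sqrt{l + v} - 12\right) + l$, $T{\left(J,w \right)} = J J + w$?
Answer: $\frac{191139415}{907756} + \frac{14195 i \sqrt{6}}{13874} \approx 210.56 + 2.5062 i$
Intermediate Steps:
$T{\left(J,w \right)} = w + J^{2}$ ($T{\left(J,w \right)} = J^{2} + w = w + J^{2}$)
$Y{\left(l,v \right)} = -12 + l + \sqrt{l + v}$ ($Y{\left(l,v \right)} = \left(-12 + \sqrt{l + v}\right) + l = -12 + l + \sqrt{l + v}$)
$\frac{23630}{T{\left(114,-172 \right)}} - \frac{42585}{Y{\left(-192,186 \right)}} = \frac{23630}{-172 + 114^{2}} - \frac{42585}{-12 - 192 + \sqrt{-192 + 186}} = \frac{23630}{-172 + 12996} - \frac{42585}{-12 - 192 + \sqrt{-6}} = \frac{23630}{12824} - \frac{42585}{-12 - 192 + i \sqrt{6}} = 23630 \cdot \frac{1}{12824} - \frac{42585}{-204 + i \sqrt{6}} = \frac{11815}{6412} - \frac{42585}{-204 + i \sqrt{6}}$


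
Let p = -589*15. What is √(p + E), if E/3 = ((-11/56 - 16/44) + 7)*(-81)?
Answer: I*√986576514/308 ≈ 101.98*I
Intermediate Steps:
E = -963981/616 (E = 3*(((-11/56 - 16/44) + 7)*(-81)) = 3*(((-11*1/56 - 16*1/44) + 7)*(-81)) = 3*(((-11/56 - 4/11) + 7)*(-81)) = 3*((-345/616 + 7)*(-81)) = 3*((3967/616)*(-81)) = 3*(-321327/616) = -963981/616 ≈ -1564.9)
p = -8835
√(p + E) = √(-8835 - 963981/616) = √(-6406341/616) = I*√986576514/308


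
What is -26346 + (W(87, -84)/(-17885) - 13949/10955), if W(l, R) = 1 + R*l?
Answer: -147489880578/5598005 ≈ -26347.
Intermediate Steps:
-26346 + (W(87, -84)/(-17885) - 13949/10955) = -26346 + ((1 - 84*87)/(-17885) - 13949/10955) = -26346 + ((1 - 7308)*(-1/17885) - 13949*1/10955) = -26346 + (-7307*(-1/17885) - 13949/10955) = -26346 + (7307/17885 - 13949/10955) = -26346 - 4840848/5598005 = -147489880578/5598005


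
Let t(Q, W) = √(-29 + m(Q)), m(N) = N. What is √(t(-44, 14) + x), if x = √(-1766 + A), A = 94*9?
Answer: √I*√(√73 + 2*√230) ≈ 4.4088 + 4.4088*I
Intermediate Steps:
A = 846
t(Q, W) = √(-29 + Q)
x = 2*I*√230 (x = √(-1766 + 846) = √(-920) = 2*I*√230 ≈ 30.332*I)
√(t(-44, 14) + x) = √(√(-29 - 44) + 2*I*√230) = √(√(-73) + 2*I*√230) = √(I*√73 + 2*I*√230)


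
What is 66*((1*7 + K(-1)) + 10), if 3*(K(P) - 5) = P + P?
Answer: 1408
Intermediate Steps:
K(P) = 5 + 2*P/3 (K(P) = 5 + (P + P)/3 = 5 + (2*P)/3 = 5 + 2*P/3)
66*((1*7 + K(-1)) + 10) = 66*((1*7 + (5 + (2/3)*(-1))) + 10) = 66*((7 + (5 - 2/3)) + 10) = 66*((7 + 13/3) + 10) = 66*(34/3 + 10) = 66*(64/3) = 1408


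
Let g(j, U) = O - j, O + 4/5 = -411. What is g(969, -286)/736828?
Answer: -1726/921035 ≈ -0.0018740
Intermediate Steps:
O = -2059/5 (O = -4/5 - 411 = -2059/5 ≈ -411.80)
g(j, U) = -2059/5 - j
g(969, -286)/736828 = (-2059/5 - 1*969)/736828 = (-2059/5 - 969)*(1/736828) = -6904/5*1/736828 = -1726/921035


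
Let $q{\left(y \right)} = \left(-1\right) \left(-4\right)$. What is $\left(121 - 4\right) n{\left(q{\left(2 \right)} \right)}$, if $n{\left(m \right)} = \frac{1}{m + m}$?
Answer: $\frac{117}{8} \approx 14.625$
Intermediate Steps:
$q{\left(y \right)} = 4$
$n{\left(m \right)} = \frac{1}{2 m}$
$\left(121 - 4\right) n{\left(q{\left(2 \right)} \right)} = \left(121 - 4\right) \frac{1}{2 \cdot 4} = \left(121 + \left(0 - 4\right)\right) \frac{1}{2} \cdot \frac{1}{4} = \left(121 - 4\right) \frac{1}{8} = 117 \cdot \frac{1}{8} = \frac{117}{8}$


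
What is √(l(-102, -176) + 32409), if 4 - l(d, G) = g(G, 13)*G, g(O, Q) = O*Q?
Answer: 5*I*√14811 ≈ 608.5*I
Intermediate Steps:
l(d, G) = 4 - 13*G² (l(d, G) = 4 - G*13*G = 4 - 13*G*G = 4 - 13*G²)
√(l(-102, -176) + 32409) = √((4 - 13*(-176)²) + 32409) = √((4 - 13*30976) + 32409) = √((4 - 402688) + 32409) = √(-402684 + 32409) = √(-370275) = 5*I*√14811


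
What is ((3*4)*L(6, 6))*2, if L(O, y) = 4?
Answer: 96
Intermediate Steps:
((3*4)*L(6, 6))*2 = ((3*4)*4)*2 = (12*4)*2 = 48*2 = 96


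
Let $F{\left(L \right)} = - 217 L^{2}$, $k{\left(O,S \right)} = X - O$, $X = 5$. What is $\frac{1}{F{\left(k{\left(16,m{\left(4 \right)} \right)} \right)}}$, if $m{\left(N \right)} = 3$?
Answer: $- \frac{1}{26257} \approx -3.8085 \cdot 10^{-5}$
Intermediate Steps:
$k{\left(O,S \right)} = 5 - O$
$\frac{1}{F{\left(k{\left(16,m{\left(4 \right)} \right)} \right)}} = \frac{1}{\left(-217\right) \left(5 - 16\right)^{2}} = \frac{1}{\left(-217\right) \left(-11\right)^{2}} = \frac{1}{\left(-217\right) 121} = \frac{1}{-26257} = - \frac{1}{26257}$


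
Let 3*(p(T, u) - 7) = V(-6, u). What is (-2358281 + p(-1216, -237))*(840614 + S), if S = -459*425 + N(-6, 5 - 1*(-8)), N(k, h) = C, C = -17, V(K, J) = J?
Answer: -1522368745266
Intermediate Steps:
p(T, u) = 7 + u/3
N(k, h) = -17
S = -195092 (S = -459*425 - 17 = -195075 - 17 = -195092)
(-2358281 + p(-1216, -237))*(840614 + S) = (-2358281 + (7 + (⅓)*(-237)))*(840614 - 195092) = (-2358281 + (7 - 79))*645522 = (-2358281 - 72)*645522 = -2358353*645522 = -1522368745266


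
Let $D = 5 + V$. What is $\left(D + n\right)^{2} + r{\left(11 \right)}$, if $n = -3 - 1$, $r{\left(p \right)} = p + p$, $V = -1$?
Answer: $22$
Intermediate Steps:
$r{\left(p \right)} = 2 p$
$n = -4$ ($n = -3 - 1 = -4$)
$D = 4$ ($D = 5 - 1 = 4$)
$\left(D + n\right)^{2} + r{\left(11 \right)} = \left(4 - 4\right)^{2} + 2 \cdot 11 = 0^{2} + 22 = 0 + 22 = 22$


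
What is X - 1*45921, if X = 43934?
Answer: -1987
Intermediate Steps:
X - 1*45921 = 43934 - 1*45921 = 43934 - 45921 = -1987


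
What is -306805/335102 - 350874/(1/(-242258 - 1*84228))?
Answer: 38387759991407123/335102 ≈ 1.1456e+11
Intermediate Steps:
-306805/335102 - 350874/(1/(-242258 - 1*84228)) = -306805*1/335102 - 350874/(1/(-242258 - 84228)) = -306805/335102 - 350874/(1/(-326486)) = -306805/335102 - 350874/(-1/326486) = -306805/335102 - 350874*(-326486) = -306805/335102 + 114555448764 = 38387759991407123/335102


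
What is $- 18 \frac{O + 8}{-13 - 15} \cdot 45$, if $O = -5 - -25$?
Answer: $810$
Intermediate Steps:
$O = 20$ ($O = -5 + 25 = 20$)
$- 18 \frac{O + 8}{-13 - 15} \cdot 45 = - 18 \frac{20 + 8}{-13 - 15} \cdot 45 = - 18 \frac{28}{-28} \cdot 45 = - 18 \cdot 28 \left(- \frac{1}{28}\right) 45 = \left(-18\right) \left(-1\right) 45 = 18 \cdot 45 = 810$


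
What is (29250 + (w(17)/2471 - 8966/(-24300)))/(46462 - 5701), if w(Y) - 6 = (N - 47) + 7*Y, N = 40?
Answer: 878175023693/1223753236650 ≈ 0.71761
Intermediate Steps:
w(Y) = -1 + 7*Y (w(Y) = 6 + ((40 - 47) + 7*Y) = 6 + (-7 + 7*Y) = -1 + 7*Y)
(29250 + (w(17)/2471 - 8966/(-24300)))/(46462 - 5701) = (29250 + ((-1 + 7*17)/2471 - 8966/(-24300)))/(46462 - 5701) = (29250 + ((-1 + 119)*(1/2471) - 8966*(-1/24300)))/40761 = (29250 + (118*(1/2471) + 4483/12150))*(1/40761) = (29250 + (118/2471 + 4483/12150))*(1/40761) = (29250 + 12511193/30022650)*(1/40761) = (878175023693/30022650)*(1/40761) = 878175023693/1223753236650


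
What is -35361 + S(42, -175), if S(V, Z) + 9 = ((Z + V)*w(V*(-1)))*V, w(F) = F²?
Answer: -9889074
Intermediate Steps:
S(V, Z) = -9 + V³*(V + Z) (S(V, Z) = -9 + ((Z + V)*(V*(-1))²)*V = -9 + ((V + Z)*(-V)²)*V = -9 + ((V + Z)*V²)*V = -9 + (V²*(V + Z))*V = -9 + V³*(V + Z))
-35361 + S(42, -175) = -35361 + (-9 + 42⁴ - 175*42³) = -35361 + (-9 + 3111696 - 175*74088) = -35361 + (-9 + 3111696 - 12965400) = -35361 - 9853713 = -9889074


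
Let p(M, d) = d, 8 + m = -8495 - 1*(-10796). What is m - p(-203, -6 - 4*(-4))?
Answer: 2283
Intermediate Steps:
m = 2293 (m = -8 + (-8495 - 1*(-10796)) = -8 + (-8495 + 10796) = -8 + 2301 = 2293)
m - p(-203, -6 - 4*(-4)) = 2293 - (-6 - 4*(-4)) = 2293 - (-6 + 16) = 2293 - 1*10 = 2293 - 10 = 2283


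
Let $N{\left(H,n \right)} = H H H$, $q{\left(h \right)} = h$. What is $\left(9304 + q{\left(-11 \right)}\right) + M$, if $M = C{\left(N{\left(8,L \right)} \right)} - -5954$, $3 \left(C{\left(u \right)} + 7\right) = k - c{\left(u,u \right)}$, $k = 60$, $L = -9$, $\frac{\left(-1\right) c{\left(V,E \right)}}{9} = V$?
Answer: $16796$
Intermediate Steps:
$c{\left(V,E \right)} = - 9 V$
$N{\left(H,n \right)} = H^{3}$ ($N{\left(H,n \right)} = H^{2} H = H^{3}$)
$C{\left(u \right)} = 13 + 3 u$ ($C{\left(u \right)} = -7 + \frac{60 - - 9 u}{3} = -7 + \frac{60 + 9 u}{3} = -7 + \left(20 + 3 u\right) = 13 + 3 u$)
$M = 7503$ ($M = \left(13 + 3 \cdot 8^{3}\right) - -5954 = \left(13 + 3 \cdot 512\right) + 5954 = \left(13 + 1536\right) + 5954 = 1549 + 5954 = 7503$)
$\left(9304 + q{\left(-11 \right)}\right) + M = \left(9304 - 11\right) + 7503 = 9293 + 7503 = 16796$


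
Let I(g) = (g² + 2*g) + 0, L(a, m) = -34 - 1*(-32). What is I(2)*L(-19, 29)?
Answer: -16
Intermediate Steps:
L(a, m) = -2 (L(a, m) = -34 + 32 = -2)
I(g) = g² + 2*g
I(2)*L(-19, 29) = (2*(2 + 2))*(-2) = (2*4)*(-2) = 8*(-2) = -16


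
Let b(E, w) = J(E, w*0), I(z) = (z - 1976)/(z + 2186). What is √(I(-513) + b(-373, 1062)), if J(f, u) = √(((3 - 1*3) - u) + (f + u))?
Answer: √(-4164097 + 2798929*I*√373)/1673 ≈ 2.9902 + 3.2294*I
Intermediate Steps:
I(z) = (-1976 + z)/(2186 + z)
J(f, u) = √f (J(f, u) = √(((3 - 3) - u) + (f + u)) = √((0 - u) + (f + u)) = √(-u + (f + u)) = √f)
b(E, w) = √E
√(I(-513) + b(-373, 1062)) = √((-1976 - 513)/(2186 - 513) + √(-373)) = √(-2489/1673 + I*√373)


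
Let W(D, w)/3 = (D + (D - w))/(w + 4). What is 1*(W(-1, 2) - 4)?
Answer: -6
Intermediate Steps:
W(D, w) = 3*(-w + 2*D)/(4 + w) (W(D, w) = 3*((D + (D - w))/(w + 4)) = 3*((-w + 2*D)/(4 + w)) = 3*(-w + 2*D)/(4 + w))
1*(W(-1, 2) - 4) = 1*(3*(-1*2 + 2*(-1))/(4 + 2) - 4) = 1*(3*(-2 - 2)/6 - 4) = 1*(3*(⅙)*(-4) - 4) = 1*(-2 - 4) = 1*(-6) = -6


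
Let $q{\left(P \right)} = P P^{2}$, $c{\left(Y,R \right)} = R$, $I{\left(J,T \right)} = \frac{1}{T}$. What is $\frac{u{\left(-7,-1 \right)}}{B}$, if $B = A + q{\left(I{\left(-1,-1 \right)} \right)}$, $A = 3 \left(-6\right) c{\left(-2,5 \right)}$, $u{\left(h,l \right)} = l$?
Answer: $\frac{1}{91} \approx 0.010989$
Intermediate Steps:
$q{\left(P \right)} = P^{3}$
$A = -90$ ($A = 3 \left(-6\right) 5 = \left(-18\right) 5 = -90$)
$B = -91$ ($B = -90 + \left(\frac{1}{-1}\right)^{3} = -90 + \left(-1\right)^{3} = -90 - 1 = -91$)
$\frac{u{\left(-7,-1 \right)}}{B} = - \frac{1}{-91} = \left(-1\right) \left(- \frac{1}{91}\right) = \frac{1}{91}$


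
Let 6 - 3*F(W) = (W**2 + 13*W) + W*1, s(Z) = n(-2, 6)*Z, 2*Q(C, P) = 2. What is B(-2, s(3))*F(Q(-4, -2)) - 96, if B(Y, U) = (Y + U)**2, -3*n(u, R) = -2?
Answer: -96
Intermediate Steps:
Q(C, P) = 1 (Q(C, P) = (1/2)*2 = 1)
n(u, R) = 2/3 (n(u, R) = -1/3*(-2) = 2/3)
s(Z) = 2*Z/3
F(W) = 2 - 14*W/3 - W**2/3 (F(W) = 2 - ((W**2 + 13*W) + W*1)/3 = 2 - ((W**2 + 13*W) + W)/3 = 2 - (W**2 + 14*W)/3 = 2 + (-14*W/3 - W**2/3) = 2 - 14*W/3 - W**2/3)
B(Y, U) = (U + Y)**2
B(-2, s(3))*F(Q(-4, -2)) - 96 = ((2/3)*3 - 2)**2*(2 - 14/3*1 - 1/3*1**2) - 96 = (2 - 2)**2*(2 - 14/3 - 1/3*1) - 96 = 0**2*(2 - 14/3 - 1/3) - 96 = 0*(-3) - 96 = 0 - 96 = -96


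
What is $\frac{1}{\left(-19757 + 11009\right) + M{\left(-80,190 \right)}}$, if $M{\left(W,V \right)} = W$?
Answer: $- \frac{1}{8828} \approx -0.00011328$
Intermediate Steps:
$\frac{1}{\left(-19757 + 11009\right) + M{\left(-80,190 \right)}} = \frac{1}{\left(-19757 + 11009\right) - 80} = \frac{1}{-8748 - 80} = \frac{1}{-8828} = - \frac{1}{8828}$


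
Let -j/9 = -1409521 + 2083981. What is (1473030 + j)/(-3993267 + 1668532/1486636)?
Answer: 170855730549/148413320282 ≈ 1.1512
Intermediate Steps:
j = -6070140 (j = -9*(-1409521 + 2083981) = -9*674460 = -6070140)
(1473030 + j)/(-3993267 + 1668532/1486636) = (1473030 - 6070140)/(-3993267 + 1668532/1486636) = -4597110/(-3993267 + 1668532*(1/1486636)) = -4597110/(-3993267 + 417133/371659) = -4597110/(-1484133202820/371659) = -4597110*(-371659/1484133202820) = 170855730549/148413320282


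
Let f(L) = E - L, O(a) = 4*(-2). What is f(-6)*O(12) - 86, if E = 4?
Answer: -166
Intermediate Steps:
O(a) = -8
f(L) = 4 - L
f(-6)*O(12) - 86 = (4 - 1*(-6))*(-8) - 86 = (4 + 6)*(-8) - 86 = 10*(-8) - 86 = -80 - 86 = -166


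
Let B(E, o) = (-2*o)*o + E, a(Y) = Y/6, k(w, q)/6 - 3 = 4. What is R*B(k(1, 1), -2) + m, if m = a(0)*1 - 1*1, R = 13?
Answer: 441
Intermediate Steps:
k(w, q) = 42 (k(w, q) = 18 + 6*4 = 18 + 24 = 42)
a(Y) = Y/6 (a(Y) = Y*(⅙) = Y/6)
B(E, o) = E - 2*o² (B(E, o) = -2*o² + E = E - 2*o²)
m = -1 (m = ((⅙)*0)*1 - 1*1 = 0*1 - 1 = 0 - 1 = -1)
R*B(k(1, 1), -2) + m = 13*(42 - 2*(-2)²) - 1 = 13*(42 - 2*4) - 1 = 13*(42 - 8) - 1 = 13*34 - 1 = 442 - 1 = 441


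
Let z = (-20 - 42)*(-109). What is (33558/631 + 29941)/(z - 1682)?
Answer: 18926329/3202956 ≈ 5.9090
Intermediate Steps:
z = 6758 (z = -62*(-109) = 6758)
(33558/631 + 29941)/(z - 1682) = (33558/631 + 29941)/(6758 - 1682) = (33558*(1/631) + 29941)/5076 = (33558/631 + 29941)*(1/5076) = (18926329/631)*(1/5076) = 18926329/3202956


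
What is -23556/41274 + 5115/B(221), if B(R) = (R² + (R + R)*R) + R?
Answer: -540930859/1009451976 ≈ -0.53587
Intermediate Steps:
B(R) = R + 3*R² (B(R) = (R² + (2*R)*R) + R = (R² + 2*R²) + R = 3*R² + R = R + 3*R²)
-23556/41274 + 5115/B(221) = -23556/41274 + 5115/((221*(1 + 3*221))) = -23556*1/41274 + 5115/((221*(1 + 663))) = -3926/6879 + 5115/((221*664)) = -3926/6879 + 5115/146744 = -540930859/1009451976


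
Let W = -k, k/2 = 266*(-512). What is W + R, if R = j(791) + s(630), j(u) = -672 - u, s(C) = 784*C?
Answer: 764841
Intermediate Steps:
k = -272384 (k = 2*(266*(-512)) = 2*(-136192) = -272384)
W = 272384 (W = -1*(-272384) = 272384)
R = 492457 (R = (-672 - 1*791) + 784*630 = (-672 - 791) + 493920 = -1463 + 493920 = 492457)
W + R = 272384 + 492457 = 764841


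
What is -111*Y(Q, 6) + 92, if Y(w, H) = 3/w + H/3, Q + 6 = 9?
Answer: -241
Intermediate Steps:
Q = 3 (Q = -6 + 9 = 3)
Y(w, H) = 3/w + H/3 (Y(w, H) = 3/w + H*(⅓) = 3/w + H/3)
-111*Y(Q, 6) + 92 = -111*(3/3 + (⅓)*6) + 92 = -111*(3*(⅓) + 2) + 92 = -111*(1 + 2) + 92 = -111*3 + 92 = -333 + 92 = -241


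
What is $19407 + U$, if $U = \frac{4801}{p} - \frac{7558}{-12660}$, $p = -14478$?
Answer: $\frac{49405366617}{2545715} \approx 19407.0$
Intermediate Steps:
$U = \frac{675612}{2545715}$ ($U = \frac{4801}{-14478} - \frac{7558}{-12660} = 4801 \left(- \frac{1}{14478}\right) - - \frac{3779}{6330} = - \frac{4801}{14478} + \frac{3779}{6330} = \frac{675612}{2545715} \approx 0.26539$)
$19407 + U = 19407 + \frac{675612}{2545715} = \frac{49405366617}{2545715}$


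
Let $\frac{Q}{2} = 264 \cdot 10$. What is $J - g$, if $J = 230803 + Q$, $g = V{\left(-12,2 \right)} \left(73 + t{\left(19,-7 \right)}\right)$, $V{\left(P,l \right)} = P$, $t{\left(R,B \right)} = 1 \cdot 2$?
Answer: $236983$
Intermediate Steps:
$t{\left(R,B \right)} = 2$
$Q = 5280$ ($Q = 2 \cdot 264 \cdot 10 = 2 \cdot 2640 = 5280$)
$g = -900$ ($g = - 12 \left(73 + 2\right) = \left(-12\right) 75 = -900$)
$J = 236083$ ($J = 230803 + 5280 = 236083$)
$J - g = 236083 - -900 = 236083 + 900 = 236983$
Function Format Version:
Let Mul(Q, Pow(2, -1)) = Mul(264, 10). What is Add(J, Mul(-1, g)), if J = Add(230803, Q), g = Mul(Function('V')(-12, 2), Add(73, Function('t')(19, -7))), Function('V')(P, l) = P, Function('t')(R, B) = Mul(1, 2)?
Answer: 236983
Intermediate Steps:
Function('t')(R, B) = 2
Q = 5280 (Q = Mul(2, Mul(264, 10)) = Mul(2, 2640) = 5280)
g = -900 (g = Mul(-12, Add(73, 2)) = Mul(-12, 75) = -900)
J = 236083 (J = Add(230803, 5280) = 236083)
Add(J, Mul(-1, g)) = Add(236083, Mul(-1, -900)) = Add(236083, 900) = 236983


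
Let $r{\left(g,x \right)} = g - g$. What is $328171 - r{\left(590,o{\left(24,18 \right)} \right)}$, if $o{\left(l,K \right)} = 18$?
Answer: $328171$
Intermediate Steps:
$r{\left(g,x \right)} = 0$
$328171 - r{\left(590,o{\left(24,18 \right)} \right)} = 328171 - 0 = 328171 + 0 = 328171$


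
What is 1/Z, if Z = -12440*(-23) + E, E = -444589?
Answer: -1/158469 ≈ -6.3104e-6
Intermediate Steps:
Z = -158469 (Z = -12440*(-23) - 444589 = 286120 - 444589 = -158469)
1/Z = 1/(-158469) = -1/158469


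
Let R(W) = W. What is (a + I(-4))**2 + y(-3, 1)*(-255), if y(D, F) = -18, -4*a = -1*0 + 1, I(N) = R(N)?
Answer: 73729/16 ≈ 4608.1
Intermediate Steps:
I(N) = N
a = -1/4 (a = -(-1*0 + 1)/4 = -(0 + 1)/4 = -1/4*1 = -1/4 ≈ -0.25000)
(a + I(-4))**2 + y(-3, 1)*(-255) = (-1/4 - 4)**2 - 18*(-255) = (-17/4)**2 + 4590 = 289/16 + 4590 = 73729/16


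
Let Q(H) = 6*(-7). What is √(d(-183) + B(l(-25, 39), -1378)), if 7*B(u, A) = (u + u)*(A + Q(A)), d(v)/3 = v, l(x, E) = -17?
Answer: √311059/7 ≈ 79.675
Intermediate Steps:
Q(H) = -42
d(v) = 3*v
B(u, A) = 2*u*(-42 + A)/7 (B(u, A) = ((u + u)*(A - 42))/7 = ((2*u)*(-42 + A))/7 = (2*u*(-42 + A))/7 = 2*u*(-42 + A)/7)
√(d(-183) + B(l(-25, 39), -1378)) = √(3*(-183) + (2/7)*(-17)*(-42 - 1378)) = √(-549 + (2/7)*(-17)*(-1420)) = √(-549 + 48280/7) = √(44437/7) = √311059/7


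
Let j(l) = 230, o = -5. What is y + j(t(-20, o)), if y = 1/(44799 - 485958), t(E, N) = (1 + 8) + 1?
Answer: 101466569/441159 ≈ 230.00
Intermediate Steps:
t(E, N) = 10 (t(E, N) = 9 + 1 = 10)
y = -1/441159 (y = 1/(-441159) = -1/441159 ≈ -2.2668e-6)
y + j(t(-20, o)) = -1/441159 + 230 = 101466569/441159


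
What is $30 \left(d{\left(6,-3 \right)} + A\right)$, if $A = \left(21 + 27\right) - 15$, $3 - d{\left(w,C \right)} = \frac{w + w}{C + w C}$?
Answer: $\frac{7680}{7} \approx 1097.1$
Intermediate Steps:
$d{\left(w,C \right)} = 3 - \frac{2 w}{C + C w}$ ($d{\left(w,C \right)} = 3 - \frac{w + w}{C + w C} = 3 - \frac{2 w}{C + C w}$)
$A = 33$ ($A = 48 - 15 = 33$)
$30 \left(d{\left(6,-3 \right)} + A\right) = 30 \left(\frac{\left(-2\right) 6 + 3 \left(-3\right) + 3 \left(-3\right) 6}{\left(-3\right) \left(1 + 6\right)} + 33\right) = 30 \left(- \frac{-12 - 9 - 54}{3 \cdot 7} + 33\right) = 30 \left(\left(- \frac{1}{3}\right) \frac{1}{7} \left(-75\right) + 33\right) = 30 \left(\frac{25}{7} + 33\right) = 30 \cdot \frac{256}{7} = \frac{7680}{7}$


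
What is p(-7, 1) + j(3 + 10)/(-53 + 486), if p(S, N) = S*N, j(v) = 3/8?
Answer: -24245/3464 ≈ -6.9991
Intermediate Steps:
j(v) = 3/8 (j(v) = 3*(⅛) = 3/8)
p(S, N) = N*S
p(-7, 1) + j(3 + 10)/(-53 + 486) = 1*(-7) + 3/(8*(-53 + 486)) = -7 + (3/8)/433 = -7 + (3/8)*(1/433) = -7 + 3/3464 = -24245/3464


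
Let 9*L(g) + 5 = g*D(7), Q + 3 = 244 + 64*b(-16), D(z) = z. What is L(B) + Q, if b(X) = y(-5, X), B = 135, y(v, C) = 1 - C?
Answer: 12901/9 ≈ 1433.4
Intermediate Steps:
b(X) = 1 - X
Q = 1329 (Q = -3 + (244 + 64*(1 - 1*(-16))) = -3 + (244 + 64*(1 + 16)) = -3 + (244 + 64*17) = -3 + (244 + 1088) = -3 + 1332 = 1329)
L(g) = -5/9 + 7*g/9 (L(g) = -5/9 + (g*7)/9 = -5/9 + (7*g)/9 = -5/9 + 7*g/9)
L(B) + Q = (-5/9 + (7/9)*135) + 1329 = (-5/9 + 105) + 1329 = 940/9 + 1329 = 12901/9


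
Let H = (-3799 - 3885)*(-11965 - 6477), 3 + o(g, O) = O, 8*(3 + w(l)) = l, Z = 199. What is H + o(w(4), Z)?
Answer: 141708524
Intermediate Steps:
w(l) = -3 + l/8
o(g, O) = -3 + O
H = 141708328 (H = -7684*(-18442) = 141708328)
H + o(w(4), Z) = 141708328 + (-3 + 199) = 141708328 + 196 = 141708524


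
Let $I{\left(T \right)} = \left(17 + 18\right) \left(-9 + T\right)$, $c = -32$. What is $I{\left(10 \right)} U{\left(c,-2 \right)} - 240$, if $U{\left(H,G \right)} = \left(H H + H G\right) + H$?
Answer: $36720$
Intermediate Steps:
$U{\left(H,G \right)} = H + H^{2} + G H$ ($U{\left(H,G \right)} = \left(H^{2} + G H\right) + H = H + H^{2} + G H$)
$I{\left(T \right)} = -315 + 35 T$ ($I{\left(T \right)} = 35 \left(-9 + T\right) = -315 + 35 T$)
$I{\left(10 \right)} U{\left(c,-2 \right)} - 240 = \left(-315 + 35 \cdot 10\right) \left(- 32 \left(1 - 2 - 32\right)\right) - 240 = \left(-315 + 350\right) \left(\left(-32\right) \left(-33\right)\right) - 240 = 35 \cdot 1056 - 240 = 36960 - 240 = 36720$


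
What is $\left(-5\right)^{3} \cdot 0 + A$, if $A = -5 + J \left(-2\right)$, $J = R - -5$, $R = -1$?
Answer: $-13$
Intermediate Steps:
$J = 4$ ($J = -1 - -5 = -1 + 5 = 4$)
$A = -13$ ($A = -5 + 4 \left(-2\right) = -5 - 8 = -13$)
$\left(-5\right)^{3} \cdot 0 + A = \left(-5\right)^{3} \cdot 0 - 13 = \left(-125\right) 0 - 13 = 0 - 13 = -13$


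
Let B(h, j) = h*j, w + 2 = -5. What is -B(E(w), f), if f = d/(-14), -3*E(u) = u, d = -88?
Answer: -44/3 ≈ -14.667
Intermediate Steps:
w = -7 (w = -2 - 5 = -7)
E(u) = -u/3
f = 44/7 (f = -88/(-14) = -88*(-1/14) = 44/7 ≈ 6.2857)
-B(E(w), f) = -(-⅓*(-7))*44/7 = -7*44/(3*7) = -1*44/3 = -44/3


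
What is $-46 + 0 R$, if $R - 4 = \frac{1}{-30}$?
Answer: $-46$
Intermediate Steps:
$R = \frac{119}{30}$ ($R = 4 + \frac{1}{-30} = 4 - \frac{1}{30} = \frac{119}{30} \approx 3.9667$)
$-46 + 0 R = -46 + 0 \cdot \frac{119}{30} = -46 + 0 = -46$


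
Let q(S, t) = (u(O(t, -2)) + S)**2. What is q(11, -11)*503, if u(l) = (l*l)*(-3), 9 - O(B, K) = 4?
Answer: 2060288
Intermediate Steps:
O(B, K) = 5 (O(B, K) = 9 - 1*4 = 9 - 4 = 5)
u(l) = -3*l**2 (u(l) = l**2*(-3) = -3*l**2)
q(S, t) = (-75 + S)**2 (q(S, t) = (-3*5**2 + S)**2 = (-3*25 + S)**2 = (-75 + S)**2)
q(11, -11)*503 = (-75 + 11)**2*503 = (-64)**2*503 = 4096*503 = 2060288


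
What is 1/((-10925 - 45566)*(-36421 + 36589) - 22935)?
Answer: -1/9513423 ≈ -1.0511e-7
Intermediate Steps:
1/((-10925 - 45566)*(-36421 + 36589) - 22935) = 1/(-56491*168 - 22935) = 1/(-9490488 - 22935) = 1/(-9513423) = -1/9513423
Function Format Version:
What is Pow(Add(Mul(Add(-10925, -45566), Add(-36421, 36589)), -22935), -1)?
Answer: Rational(-1, 9513423) ≈ -1.0511e-7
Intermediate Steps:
Pow(Add(Mul(Add(-10925, -45566), Add(-36421, 36589)), -22935), -1) = Pow(Add(Mul(-56491, 168), -22935), -1) = Pow(Add(-9490488, -22935), -1) = Pow(-9513423, -1) = Rational(-1, 9513423)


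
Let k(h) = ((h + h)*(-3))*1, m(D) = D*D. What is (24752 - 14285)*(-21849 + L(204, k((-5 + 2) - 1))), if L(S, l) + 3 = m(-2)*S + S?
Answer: -218048544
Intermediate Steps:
m(D) = D**2
k(h) = -6*h (k(h) = ((2*h)*(-3))*1 = -6*h*1 = -6*h)
L(S, l) = -3 + 5*S (L(S, l) = -3 + ((-2)**2*S + S) = -3 + (4*S + S) = -3 + 5*S)
(24752 - 14285)*(-21849 + L(204, k((-5 + 2) - 1))) = (24752 - 14285)*(-21849 + (-3 + 5*204)) = 10467*(-21849 + (-3 + 1020)) = 10467*(-21849 + 1017) = 10467*(-20832) = -218048544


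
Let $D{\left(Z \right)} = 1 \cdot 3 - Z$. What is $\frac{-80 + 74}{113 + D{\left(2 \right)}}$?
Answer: $- \frac{1}{19} \approx -0.052632$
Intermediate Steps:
$D{\left(Z \right)} = 3 - Z$
$\frac{-80 + 74}{113 + D{\left(2 \right)}} = \frac{-80 + 74}{113 + \left(3 - 2\right)} = - \frac{6}{113 + \left(3 - 2\right)} = - \frac{6}{113 + 1} = - \frac{6}{114} = \left(-6\right) \frac{1}{114} = - \frac{1}{19}$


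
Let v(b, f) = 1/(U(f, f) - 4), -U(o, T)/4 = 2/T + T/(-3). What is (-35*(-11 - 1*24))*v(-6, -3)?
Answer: -3675/16 ≈ -229.69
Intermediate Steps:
U(o, T) = -8/T + 4*T/3 (U(o, T) = -4*(2/T + T/(-3)) = -4*(2/T + T*(-⅓)) = -4*(2/T - T/3) = -8/T + 4*T/3)
v(b, f) = 1/(-4 - 8/f + 4*f/3) (v(b, f) = 1/((-8/f + 4*f/3) - 4) = 1/(-4 - 8/f + 4*f/3))
(-35*(-11 - 1*24))*v(-6, -3) = (-35*(-11 - 1*24))*(-3*(-3)/(24 - 4*(-3)*(-3 - 3))) = (-35*(-11 - 24))*(-3*(-3)/(24 - 4*(-3)*(-6))) = (-35*(-35))*(-3*(-3)/(24 - 72)) = 1225*(-3*(-3)/(-48)) = 1225*(-3*(-3)*(-1/48)) = 1225*(-3/16) = -3675/16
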